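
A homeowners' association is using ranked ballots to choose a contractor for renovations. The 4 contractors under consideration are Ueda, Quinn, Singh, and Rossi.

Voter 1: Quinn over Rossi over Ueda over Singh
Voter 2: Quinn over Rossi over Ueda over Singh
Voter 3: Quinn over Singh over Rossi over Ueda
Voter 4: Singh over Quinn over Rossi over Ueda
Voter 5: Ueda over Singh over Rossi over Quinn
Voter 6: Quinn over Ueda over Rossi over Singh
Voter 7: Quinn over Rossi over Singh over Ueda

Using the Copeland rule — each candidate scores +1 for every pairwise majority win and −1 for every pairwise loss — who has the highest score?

Quinn

Pairwise results:
  Ueda vs Quinn: Quinn wins 6–1.
  Ueda vs Singh: Ueda wins 4–3.
  Ueda vs Rossi: Rossi wins 5–2.
  Quinn vs Singh: Quinn wins 5–2.
  Quinn vs Rossi: Quinn wins 6–1.
  Singh vs Rossi: Rossi wins 4–3.
Copeland scores (wins − losses):
  Ueda: 1 − 2 = -1
  Quinn: 3 − 0 = 3
  Singh: 0 − 3 = -3
  Rossi: 2 − 1 = 1
Quinn has the best Copeland score.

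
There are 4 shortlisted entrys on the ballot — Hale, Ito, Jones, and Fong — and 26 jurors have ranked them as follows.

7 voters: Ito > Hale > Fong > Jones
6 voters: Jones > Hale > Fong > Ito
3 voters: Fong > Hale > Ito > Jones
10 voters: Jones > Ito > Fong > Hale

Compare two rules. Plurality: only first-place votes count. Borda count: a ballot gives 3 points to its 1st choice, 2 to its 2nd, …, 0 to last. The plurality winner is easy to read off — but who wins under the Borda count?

Plurality first-place counts: Hale 0, Ito 7, Jones 16, Fong 3 → Jones.
Borda totals: Hale 32, Ito 44, Jones 48, Fong 32 → Jones.

Jones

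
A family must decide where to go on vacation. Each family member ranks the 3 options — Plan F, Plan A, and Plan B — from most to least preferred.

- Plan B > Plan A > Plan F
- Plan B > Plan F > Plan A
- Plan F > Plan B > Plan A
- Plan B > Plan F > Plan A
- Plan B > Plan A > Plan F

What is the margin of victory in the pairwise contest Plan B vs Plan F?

Ballots ranking Plan B above Plan F: 4.
Ballots ranking Plan F above Plan B: 1.
Plan B wins 4–1, a margin of 3.

3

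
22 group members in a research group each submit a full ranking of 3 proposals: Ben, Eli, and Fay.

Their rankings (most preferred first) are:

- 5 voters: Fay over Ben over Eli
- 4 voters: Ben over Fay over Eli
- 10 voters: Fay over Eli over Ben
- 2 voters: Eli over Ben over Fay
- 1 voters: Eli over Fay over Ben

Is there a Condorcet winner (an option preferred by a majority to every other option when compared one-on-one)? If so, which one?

Head-to-head results (22 voters total):
Ben vs Eli: Eli wins 13–9.
Ben vs Fay: Fay wins 16–6.
Eli vs Fay: Fay wins 19–3.
Fay beats each rival — Ben (16–6), Eli (19–3) — so Fay is the Condorcet winner.

Fay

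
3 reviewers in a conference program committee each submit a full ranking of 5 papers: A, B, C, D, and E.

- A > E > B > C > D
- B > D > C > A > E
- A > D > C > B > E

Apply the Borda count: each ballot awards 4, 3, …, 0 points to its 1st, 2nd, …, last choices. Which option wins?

A

Borda scores:
  A: 4 + 1 + 4 = 9
  B: 2 + 4 + 1 = 7
  C: 1 + 2 + 2 = 5
  D: 0 + 3 + 3 = 6
  E: 3 + 0 + 0 = 3
A has the highest total.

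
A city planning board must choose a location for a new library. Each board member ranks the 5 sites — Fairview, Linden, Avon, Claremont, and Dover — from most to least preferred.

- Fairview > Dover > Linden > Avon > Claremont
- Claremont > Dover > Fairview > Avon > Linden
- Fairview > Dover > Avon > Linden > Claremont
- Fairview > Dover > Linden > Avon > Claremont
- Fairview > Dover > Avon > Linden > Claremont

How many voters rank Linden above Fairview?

Ballots ranking Linden above Fairview: 0.
Ballots ranking Fairview above Linden: 5.
So 0 of 5 voters prefer Linden to Fairview.

0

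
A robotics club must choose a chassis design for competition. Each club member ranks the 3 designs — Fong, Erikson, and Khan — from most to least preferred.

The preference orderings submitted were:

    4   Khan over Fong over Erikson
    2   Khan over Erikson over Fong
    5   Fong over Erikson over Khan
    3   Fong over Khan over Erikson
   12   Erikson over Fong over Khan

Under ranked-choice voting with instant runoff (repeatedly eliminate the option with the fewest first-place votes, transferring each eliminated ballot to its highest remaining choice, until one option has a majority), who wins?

Erikson

Round 1: Erikson 12, Fong 8, Khan 6. Khan has the fewest and is eliminated.
Round 2: Erikson 14, Fong 12. Erikson has a majority.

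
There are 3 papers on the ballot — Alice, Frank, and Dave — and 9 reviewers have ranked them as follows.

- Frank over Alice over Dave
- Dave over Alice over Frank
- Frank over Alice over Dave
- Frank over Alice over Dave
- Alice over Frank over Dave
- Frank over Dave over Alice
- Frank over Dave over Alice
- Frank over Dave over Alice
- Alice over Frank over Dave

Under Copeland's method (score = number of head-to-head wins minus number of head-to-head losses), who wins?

Pairwise results:
  Alice vs Frank: Frank wins 6–3.
  Alice vs Dave: Alice wins 5–4.
  Frank vs Dave: Frank wins 8–1.
Copeland scores (wins − losses):
  Alice: 1 − 1 = 0
  Frank: 2 − 0 = 2
  Dave: 0 − 2 = -2
Frank has the best Copeland score.

Frank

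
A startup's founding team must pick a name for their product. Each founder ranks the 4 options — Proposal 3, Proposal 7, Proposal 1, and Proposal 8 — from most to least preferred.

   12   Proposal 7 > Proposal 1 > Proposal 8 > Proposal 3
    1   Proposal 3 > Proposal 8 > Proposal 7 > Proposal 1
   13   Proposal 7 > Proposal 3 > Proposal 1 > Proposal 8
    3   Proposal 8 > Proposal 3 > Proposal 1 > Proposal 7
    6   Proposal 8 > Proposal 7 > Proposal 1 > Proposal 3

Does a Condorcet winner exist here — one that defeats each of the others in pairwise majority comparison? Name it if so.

Head-to-head results (35 voters total):
Proposal 3 vs Proposal 7: Proposal 7 wins 31–4.
Proposal 3 vs Proposal 1: Proposal 1 wins 18–17.
Proposal 3 vs Proposal 8: Proposal 8 wins 21–14.
Proposal 7 vs Proposal 1: Proposal 7 wins 32–3.
Proposal 7 vs Proposal 8: Proposal 7 wins 25–10.
Proposal 1 vs Proposal 8: Proposal 1 wins 25–10.
Proposal 7 beats each rival — Proposal 3 (31–4), Proposal 1 (32–3), Proposal 8 (25–10) — so Proposal 7 is the Condorcet winner.

Proposal 7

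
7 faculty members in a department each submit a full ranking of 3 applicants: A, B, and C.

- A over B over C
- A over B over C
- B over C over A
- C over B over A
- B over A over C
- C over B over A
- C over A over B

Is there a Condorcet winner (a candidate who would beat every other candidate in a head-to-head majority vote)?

Head-to-head results (7 voters total):
A vs B: B wins 4–3.
A vs C: C wins 4–3.
B vs C: B wins 4–3.
B beats each rival — A (4–3), C (4–3) — so B is the Condorcet winner.

Yes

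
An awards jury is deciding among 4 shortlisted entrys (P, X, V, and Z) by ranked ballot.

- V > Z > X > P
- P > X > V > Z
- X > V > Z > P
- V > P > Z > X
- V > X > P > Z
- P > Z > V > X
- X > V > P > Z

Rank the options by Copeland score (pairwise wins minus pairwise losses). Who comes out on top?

V

Pairwise results:
  P vs X: X wins 4–3.
  P vs V: V wins 5–2.
  P vs Z: P wins 5–2.
  X vs V: V wins 4–3.
  X vs Z: X wins 4–3.
  V vs Z: V wins 6–1.
Copeland scores (wins − losses):
  P: 1 − 2 = -1
  X: 2 − 1 = 1
  V: 3 − 0 = 3
  Z: 0 − 3 = -3
V has the best Copeland score.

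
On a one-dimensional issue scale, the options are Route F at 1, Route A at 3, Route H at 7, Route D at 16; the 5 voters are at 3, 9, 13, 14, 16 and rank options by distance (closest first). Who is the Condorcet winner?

Route D

With single-peaked preferences on a line, the Condorcet winner is the candidate closest to the median voter.
The median voter (position 13) is closest to Route D at 16.
Check: Route D vs Route F — voters closer to Route D: 4 of 5.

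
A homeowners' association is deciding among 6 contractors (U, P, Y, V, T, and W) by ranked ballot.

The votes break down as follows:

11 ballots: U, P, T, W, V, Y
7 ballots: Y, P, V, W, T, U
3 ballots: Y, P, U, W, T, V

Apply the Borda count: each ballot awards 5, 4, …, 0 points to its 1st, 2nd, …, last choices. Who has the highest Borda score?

Borda scores:
  U: 11·5 + 7·0 + 3·3 = 64
  P: 11·4 + 7·4 + 3·4 = 84
  Y: 11·0 + 7·5 + 3·5 = 50
  V: 11·1 + 7·3 + 3·0 = 32
  T: 11·3 + 7·1 + 3·1 = 43
  W: 11·2 + 7·2 + 3·2 = 42
P has the highest total.

P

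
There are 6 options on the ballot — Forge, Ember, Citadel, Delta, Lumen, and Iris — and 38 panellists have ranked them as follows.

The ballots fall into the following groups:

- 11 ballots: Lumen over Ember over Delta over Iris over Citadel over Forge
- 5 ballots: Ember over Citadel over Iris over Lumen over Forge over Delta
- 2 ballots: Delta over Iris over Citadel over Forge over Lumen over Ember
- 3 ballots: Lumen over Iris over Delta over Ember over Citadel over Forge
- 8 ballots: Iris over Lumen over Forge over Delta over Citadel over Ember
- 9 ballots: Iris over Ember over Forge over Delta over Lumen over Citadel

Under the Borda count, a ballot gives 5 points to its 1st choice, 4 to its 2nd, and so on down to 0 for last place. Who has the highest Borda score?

Borda scores:
  Forge: 11·0 + 5·1 + 2·2 + 3·0 + 8·3 + 9·3 = 60
  Ember: 11·4 + 5·5 + 2·0 + 3·2 + 8·0 + 9·4 = 111
  Citadel: 11·1 + 5·4 + 2·3 + 3·1 + 8·1 + 9·0 = 48
  Delta: 11·3 + 5·0 + 2·5 + 3·3 + 8·2 + 9·2 = 86
  Lumen: 11·5 + 5·2 + 2·1 + 3·5 + 8·4 + 9·1 = 123
  Iris: 11·2 + 5·3 + 2·4 + 3·4 + 8·5 + 9·5 = 142
Iris has the highest total.

Iris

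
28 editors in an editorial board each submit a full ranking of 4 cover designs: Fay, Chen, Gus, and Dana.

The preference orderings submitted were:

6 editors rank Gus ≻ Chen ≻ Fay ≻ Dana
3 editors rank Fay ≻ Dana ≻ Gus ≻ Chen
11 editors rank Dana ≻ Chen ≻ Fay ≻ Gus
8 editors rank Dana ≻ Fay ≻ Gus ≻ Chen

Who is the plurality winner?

Dana

First-place vote totals:
  Fay: 3
  Chen: 0
  Gus: 6
  Dana: 19
Dana has the most first-place votes.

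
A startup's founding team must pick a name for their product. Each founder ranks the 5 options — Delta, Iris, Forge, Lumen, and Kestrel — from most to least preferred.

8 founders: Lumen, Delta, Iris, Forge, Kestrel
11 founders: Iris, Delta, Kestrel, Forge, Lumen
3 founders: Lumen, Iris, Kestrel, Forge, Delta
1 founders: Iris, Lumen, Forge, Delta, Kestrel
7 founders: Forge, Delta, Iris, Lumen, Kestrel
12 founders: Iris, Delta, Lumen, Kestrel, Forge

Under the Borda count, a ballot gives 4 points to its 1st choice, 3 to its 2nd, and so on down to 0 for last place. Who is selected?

Borda scores:
  Delta: 8·3 + 11·3 + 3·0 + 1 + 7·3 + 12·3 = 115
  Iris: 8·2 + 11·4 + 3·3 + 4 + 7·2 + 12·4 = 135
  Forge: 8·1 + 11·1 + 3·1 + 2 + 7·4 + 12·0 = 52
  Lumen: 8·4 + 11·0 + 3·4 + 3 + 7·1 + 12·2 = 78
  Kestrel: 8·0 + 11·2 + 3·2 + 0 + 7·0 + 12·1 = 40
Iris has the highest total.

Iris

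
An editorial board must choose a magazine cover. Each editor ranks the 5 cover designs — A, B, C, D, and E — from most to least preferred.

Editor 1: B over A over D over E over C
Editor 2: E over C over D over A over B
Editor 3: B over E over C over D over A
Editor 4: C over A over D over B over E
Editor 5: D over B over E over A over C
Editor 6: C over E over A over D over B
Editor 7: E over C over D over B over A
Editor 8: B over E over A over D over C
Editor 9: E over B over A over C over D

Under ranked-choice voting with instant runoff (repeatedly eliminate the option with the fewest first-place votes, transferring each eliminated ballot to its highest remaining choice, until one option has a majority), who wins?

B

Round 1: B 3, E 3, C 2, D 1, A 0. A has the fewest and is eliminated.
Round 2: B 3, E 3, C 2, D 1. D has the fewest and is eliminated.
Round 3: B 4, E 3, C 2. C has the fewest and is eliminated.
Round 4: B 5, E 4. B has a majority.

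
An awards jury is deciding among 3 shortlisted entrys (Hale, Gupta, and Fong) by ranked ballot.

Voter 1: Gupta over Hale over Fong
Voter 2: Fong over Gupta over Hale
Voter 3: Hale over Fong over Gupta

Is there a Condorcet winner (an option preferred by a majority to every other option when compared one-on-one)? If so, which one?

There is no Condorcet winner

Head-to-head results (3 voters total):
Hale vs Gupta: Gupta wins 2–1.
Hale vs Fong: Hale wins 2–1.
Gupta vs Fong: Fong wins 2–1.
No candidate beats all others: Hale beats Fong beats Gupta beats Hale, a majority cycle.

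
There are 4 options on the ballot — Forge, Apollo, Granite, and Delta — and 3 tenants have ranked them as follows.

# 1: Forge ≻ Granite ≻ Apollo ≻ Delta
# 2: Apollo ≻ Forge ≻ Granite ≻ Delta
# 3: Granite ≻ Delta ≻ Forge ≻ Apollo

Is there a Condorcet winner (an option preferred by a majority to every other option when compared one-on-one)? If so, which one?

Head-to-head results (3 voters total):
Forge vs Apollo: Forge wins 2–1.
Forge vs Granite: Forge wins 2–1.
Forge vs Delta: Forge wins 2–1.
Apollo vs Granite: Granite wins 2–1.
Apollo vs Delta: Apollo wins 2–1.
Granite vs Delta: Granite wins 3–0.
Forge beats each rival — Apollo (2–1), Granite (2–1), Delta (2–1) — so Forge is the Condorcet winner.

Forge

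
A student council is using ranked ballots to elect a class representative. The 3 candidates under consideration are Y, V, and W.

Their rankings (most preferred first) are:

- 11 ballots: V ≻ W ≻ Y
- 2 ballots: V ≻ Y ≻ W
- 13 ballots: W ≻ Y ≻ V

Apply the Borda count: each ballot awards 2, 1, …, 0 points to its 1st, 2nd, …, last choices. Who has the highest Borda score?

W

Borda scores:
  Y: 11·0 + 2·1 + 13·1 = 15
  V: 11·2 + 2·2 + 13·0 = 26
  W: 11·1 + 2·0 + 13·2 = 37
W has the highest total.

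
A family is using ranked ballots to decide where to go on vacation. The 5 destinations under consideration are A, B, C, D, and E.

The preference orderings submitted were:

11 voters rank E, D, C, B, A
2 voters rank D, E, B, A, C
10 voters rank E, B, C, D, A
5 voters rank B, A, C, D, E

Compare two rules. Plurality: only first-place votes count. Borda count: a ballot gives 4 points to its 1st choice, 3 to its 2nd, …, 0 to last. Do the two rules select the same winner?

Plurality first-place counts: A 0, B 5, C 0, D 2, E 21 → E.
Borda totals: A 17, B 65, C 52, D 56, E 90 → E.
The two rules agree on E.

Yes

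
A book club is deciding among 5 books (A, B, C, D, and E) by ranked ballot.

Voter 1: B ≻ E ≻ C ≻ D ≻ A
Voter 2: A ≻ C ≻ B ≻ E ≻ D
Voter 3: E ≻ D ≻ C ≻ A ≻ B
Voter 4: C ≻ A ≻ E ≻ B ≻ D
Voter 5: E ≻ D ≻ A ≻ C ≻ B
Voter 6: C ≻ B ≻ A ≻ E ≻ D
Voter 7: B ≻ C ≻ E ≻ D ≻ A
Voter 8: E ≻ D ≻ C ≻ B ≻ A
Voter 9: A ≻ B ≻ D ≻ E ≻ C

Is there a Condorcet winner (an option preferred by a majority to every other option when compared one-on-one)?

Head-to-head results (9 voters total):
A vs B: A wins 5–4.
A vs C: C wins 6–3.
A vs D: D wins 5–4.
A vs E: E wins 5–4.
B vs C: C wins 6–3.
B vs D: B wins 6–3.
B vs E: B wins 5–4.
C vs D: C wins 5–4.
C vs E: E wins 5–4.
D vs E: E wins 8–1.
No candidate beats all others: A beats B beats D beats A, a majority cycle.

No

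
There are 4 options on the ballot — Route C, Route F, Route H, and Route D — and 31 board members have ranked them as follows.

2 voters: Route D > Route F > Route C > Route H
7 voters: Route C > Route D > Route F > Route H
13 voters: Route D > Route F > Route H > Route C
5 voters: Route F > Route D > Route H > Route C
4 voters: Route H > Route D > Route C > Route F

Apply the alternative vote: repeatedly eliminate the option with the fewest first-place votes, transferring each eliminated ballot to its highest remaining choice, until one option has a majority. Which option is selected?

Route D

Round 1: Route D 15, Route C 7, Route F 5, Route H 4. Route H has the fewest and is eliminated.
Round 2: Route D 19, Route C 7, Route F 5. Route D has a majority.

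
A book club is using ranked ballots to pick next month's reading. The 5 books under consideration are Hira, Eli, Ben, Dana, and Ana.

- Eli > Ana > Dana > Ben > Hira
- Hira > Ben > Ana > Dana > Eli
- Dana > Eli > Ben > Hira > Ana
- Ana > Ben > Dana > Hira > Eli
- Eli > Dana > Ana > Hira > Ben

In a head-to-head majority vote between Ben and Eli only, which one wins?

Eli

Ballots ranking Ben above Eli: 2.
Ballots ranking Eli above Ben: 3.
Eli wins the head-to-head, 3–2.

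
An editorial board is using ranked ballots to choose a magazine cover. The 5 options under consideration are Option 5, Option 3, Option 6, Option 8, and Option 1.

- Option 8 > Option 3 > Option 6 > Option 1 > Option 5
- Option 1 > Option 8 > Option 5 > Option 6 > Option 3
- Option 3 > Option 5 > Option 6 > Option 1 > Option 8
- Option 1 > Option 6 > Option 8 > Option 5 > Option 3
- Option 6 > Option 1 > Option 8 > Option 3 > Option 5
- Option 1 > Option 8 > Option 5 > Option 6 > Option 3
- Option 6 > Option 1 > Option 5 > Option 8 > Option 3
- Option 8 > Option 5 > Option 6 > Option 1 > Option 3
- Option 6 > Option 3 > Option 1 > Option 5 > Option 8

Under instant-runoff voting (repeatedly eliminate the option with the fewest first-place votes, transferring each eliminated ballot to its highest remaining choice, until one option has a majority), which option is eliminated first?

Round 1: Option 6 3, Option 1 3, Option 8 2, Option 3 1, Option 5 0. Option 5 has the fewest and is eliminated.
Round 2: Option 6 3, Option 1 3, Option 8 2, Option 3 1. Option 3 has the fewest and is eliminated.
Round 3: Option 6 4, Option 1 3, Option 8 2. Option 8 has the fewest and is eliminated.
Round 4: Option 6 6, Option 1 3. Option 6 has a majority.

Option 5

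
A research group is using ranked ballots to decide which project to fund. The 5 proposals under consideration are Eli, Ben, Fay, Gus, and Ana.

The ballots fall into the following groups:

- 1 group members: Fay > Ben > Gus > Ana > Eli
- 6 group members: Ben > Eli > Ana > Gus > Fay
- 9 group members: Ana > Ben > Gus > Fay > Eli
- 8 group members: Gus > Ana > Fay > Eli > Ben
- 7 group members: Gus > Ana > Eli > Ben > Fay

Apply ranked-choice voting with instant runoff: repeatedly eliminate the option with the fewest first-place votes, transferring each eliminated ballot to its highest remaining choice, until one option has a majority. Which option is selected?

Round 1: Gus 15, Ana 9, Ben 6, Fay 1, Eli 0. Eli has the fewest and is eliminated.
Round 2: Gus 15, Ana 9, Ben 6, Fay 1. Fay has the fewest and is eliminated.
Round 3: Gus 15, Ana 9, Ben 7. Ben has the fewest and is eliminated.
Round 4: Gus 16, Ana 15. Gus has a majority.

Gus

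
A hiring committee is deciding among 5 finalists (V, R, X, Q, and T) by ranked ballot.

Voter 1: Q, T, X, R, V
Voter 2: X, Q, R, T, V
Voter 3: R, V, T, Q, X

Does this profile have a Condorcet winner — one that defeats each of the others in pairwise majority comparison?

Head-to-head results (3 voters total):
V vs R: R wins 3–0.
V vs X: X wins 2–1.
V vs Q: Q wins 2–1.
V vs T: T wins 2–1.
R vs X: X wins 2–1.
R vs Q: Q wins 2–1.
R vs T: R wins 2–1.
X vs Q: Q wins 2–1.
X vs T: T wins 2–1.
Q vs T: Q wins 2–1.
Q beats each rival — V (2–1), R (2–1), X (2–1), T (2–1) — so Q is the Condorcet winner.

Yes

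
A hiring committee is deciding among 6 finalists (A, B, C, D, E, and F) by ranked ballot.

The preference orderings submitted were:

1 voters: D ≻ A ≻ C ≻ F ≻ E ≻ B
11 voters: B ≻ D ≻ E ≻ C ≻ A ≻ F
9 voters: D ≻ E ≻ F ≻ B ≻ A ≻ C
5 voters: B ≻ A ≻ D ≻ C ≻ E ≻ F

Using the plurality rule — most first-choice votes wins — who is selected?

First-place vote totals:
  A: 0
  B: 16
  C: 0
  D: 10
  E: 0
  F: 0
B has the most first-place votes.

B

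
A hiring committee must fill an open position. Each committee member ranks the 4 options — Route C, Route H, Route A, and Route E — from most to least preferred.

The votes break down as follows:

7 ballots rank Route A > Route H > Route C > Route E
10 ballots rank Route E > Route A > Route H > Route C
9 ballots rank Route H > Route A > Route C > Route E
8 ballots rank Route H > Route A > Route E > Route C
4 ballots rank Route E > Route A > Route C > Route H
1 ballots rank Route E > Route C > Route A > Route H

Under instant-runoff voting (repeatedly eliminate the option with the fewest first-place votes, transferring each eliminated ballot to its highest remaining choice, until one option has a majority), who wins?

Round 1: Route H 17, Route E 15, Route A 7, Route C 0. Route C has the fewest and is eliminated.
Round 2: Route H 17, Route E 15, Route A 7. Route A has the fewest and is eliminated.
Round 3: Route H 24, Route E 15. Route H has a majority.

Route H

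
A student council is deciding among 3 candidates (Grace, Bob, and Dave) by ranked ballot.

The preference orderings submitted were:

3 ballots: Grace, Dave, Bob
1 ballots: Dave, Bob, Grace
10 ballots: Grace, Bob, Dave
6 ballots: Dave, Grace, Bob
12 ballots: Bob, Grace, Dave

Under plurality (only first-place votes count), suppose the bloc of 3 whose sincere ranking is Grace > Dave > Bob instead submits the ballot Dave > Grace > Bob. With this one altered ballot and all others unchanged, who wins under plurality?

First-place totals with the altered ballot: Grace 10, Bob 12, Dave 10.
The switch changes the winner from Grace to Bob.

Bob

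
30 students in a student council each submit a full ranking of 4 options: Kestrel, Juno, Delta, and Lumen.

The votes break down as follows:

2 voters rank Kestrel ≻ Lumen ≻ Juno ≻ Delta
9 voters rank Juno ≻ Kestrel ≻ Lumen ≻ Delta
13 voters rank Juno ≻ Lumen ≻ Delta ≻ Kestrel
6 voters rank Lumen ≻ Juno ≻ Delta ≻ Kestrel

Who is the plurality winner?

Juno

First-place vote totals:
  Kestrel: 2
  Juno: 22
  Delta: 0
  Lumen: 6
Juno has the most first-place votes.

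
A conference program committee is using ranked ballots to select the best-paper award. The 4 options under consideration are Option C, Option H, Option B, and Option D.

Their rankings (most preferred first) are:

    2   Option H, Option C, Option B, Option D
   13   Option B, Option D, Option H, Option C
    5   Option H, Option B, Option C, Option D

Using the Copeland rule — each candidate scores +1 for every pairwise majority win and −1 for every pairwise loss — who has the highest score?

Option B

Pairwise results:
  Option C vs Option H: Option H wins 20–0.
  Option C vs Option B: Option B wins 18–2.
  Option C vs Option D: Option D wins 13–7.
  Option H vs Option B: Option B wins 13–7.
  Option H vs Option D: Option D wins 13–7.
  Option B vs Option D: Option B wins 20–0.
Copeland scores (wins − losses):
  Option C: 0 − 3 = -3
  Option H: 1 − 2 = -1
  Option B: 3 − 0 = 3
  Option D: 2 − 1 = 1
Option B has the best Copeland score.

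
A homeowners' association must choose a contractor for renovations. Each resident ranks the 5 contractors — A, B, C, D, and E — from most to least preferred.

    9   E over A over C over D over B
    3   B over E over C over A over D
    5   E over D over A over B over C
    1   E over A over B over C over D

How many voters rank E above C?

Ballots ranking E above C: 9+3+5+1 = 18.
Ballots ranking C above E: 0.
So 18 of 18 voters prefer E to C.

18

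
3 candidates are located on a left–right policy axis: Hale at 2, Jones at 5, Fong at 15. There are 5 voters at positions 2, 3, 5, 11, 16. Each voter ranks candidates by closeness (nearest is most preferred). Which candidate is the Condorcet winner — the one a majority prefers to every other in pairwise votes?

With single-peaked preferences on a line, the Condorcet winner is the candidate closest to the median voter.
The median voter (position 5) is closest to Jones at 5.
Check: Jones vs Fong — voters closer to Jones: 3 of 5.

Jones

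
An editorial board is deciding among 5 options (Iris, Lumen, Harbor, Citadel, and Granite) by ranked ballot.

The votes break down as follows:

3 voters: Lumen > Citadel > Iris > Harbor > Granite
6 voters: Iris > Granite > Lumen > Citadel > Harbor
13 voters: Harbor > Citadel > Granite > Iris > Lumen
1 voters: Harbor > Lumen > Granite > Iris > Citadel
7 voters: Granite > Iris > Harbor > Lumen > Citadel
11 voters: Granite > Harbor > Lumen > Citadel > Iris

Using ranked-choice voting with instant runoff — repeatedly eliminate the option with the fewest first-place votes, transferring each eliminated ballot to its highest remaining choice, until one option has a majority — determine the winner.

Round 1: Granite 18, Harbor 14, Iris 6, Lumen 3, Citadel 0. Citadel has the fewest and is eliminated.
Round 2: Granite 18, Harbor 14, Iris 6, Lumen 3. Lumen has the fewest and is eliminated.
Round 3: Granite 18, Harbor 14, Iris 9. Iris has the fewest and is eliminated.
Round 4: Granite 24, Harbor 17. Granite has a majority.

Granite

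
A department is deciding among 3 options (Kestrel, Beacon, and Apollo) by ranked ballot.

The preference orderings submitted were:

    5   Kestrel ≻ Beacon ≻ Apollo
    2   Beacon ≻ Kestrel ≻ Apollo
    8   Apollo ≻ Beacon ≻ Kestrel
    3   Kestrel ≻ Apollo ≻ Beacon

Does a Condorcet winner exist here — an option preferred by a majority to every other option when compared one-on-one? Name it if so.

None — there is no Condorcet winner

Head-to-head results (18 voters total):
Kestrel vs Beacon: Beacon wins 10–8.
Kestrel vs Apollo: Kestrel wins 10–8.
Beacon vs Apollo: Apollo wins 11–7.
No candidate beats all others: Kestrel beats Apollo beats Beacon beats Kestrel, a majority cycle.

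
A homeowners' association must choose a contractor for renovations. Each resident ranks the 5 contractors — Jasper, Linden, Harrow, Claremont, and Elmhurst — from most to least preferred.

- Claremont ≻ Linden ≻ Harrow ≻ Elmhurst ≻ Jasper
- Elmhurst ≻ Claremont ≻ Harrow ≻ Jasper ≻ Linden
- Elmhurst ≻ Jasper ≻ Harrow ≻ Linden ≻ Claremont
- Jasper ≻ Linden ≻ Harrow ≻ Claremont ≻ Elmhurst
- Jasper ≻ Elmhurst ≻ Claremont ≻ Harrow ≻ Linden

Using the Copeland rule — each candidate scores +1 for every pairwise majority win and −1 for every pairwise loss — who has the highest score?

Pairwise results:
  Jasper vs Linden: Jasper wins 4–1.
  Jasper vs Harrow: Jasper wins 3–2.
  Jasper vs Claremont: Jasper wins 3–2.
  Jasper vs Elmhurst: Elmhurst wins 3–2.
  Linden vs Harrow: Harrow wins 3–2.
  Linden vs Claremont: Claremont wins 3–2.
  Linden vs Elmhurst: Elmhurst wins 3–2.
  Harrow vs Claremont: Claremont wins 3–2.
  Harrow vs Elmhurst: Elmhurst wins 3–2.
  Claremont vs Elmhurst: Elmhurst wins 3–2.
Copeland scores (wins − losses):
  Jasper: 3 − 1 = 2
  Linden: 0 − 4 = -4
  Harrow: 1 − 3 = -2
  Claremont: 2 − 2 = 0
  Elmhurst: 4 − 0 = 4
Elmhurst has the best Copeland score.

Elmhurst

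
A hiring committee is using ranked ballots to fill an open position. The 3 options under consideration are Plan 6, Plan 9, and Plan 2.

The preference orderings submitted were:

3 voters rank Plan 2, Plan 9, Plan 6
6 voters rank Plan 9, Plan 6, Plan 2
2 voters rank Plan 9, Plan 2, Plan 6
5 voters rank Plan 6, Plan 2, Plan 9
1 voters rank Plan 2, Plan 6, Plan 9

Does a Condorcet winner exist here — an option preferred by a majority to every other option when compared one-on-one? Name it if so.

No Condorcet winner

Head-to-head results (17 voters total):
Plan 6 vs Plan 9: Plan 9 wins 11–6.
Plan 6 vs Plan 2: Plan 6 wins 11–6.
Plan 9 vs Plan 2: Plan 2 wins 9–8.
No candidate beats all others: Plan 6 beats Plan 2 beats Plan 9 beats Plan 6, a majority cycle.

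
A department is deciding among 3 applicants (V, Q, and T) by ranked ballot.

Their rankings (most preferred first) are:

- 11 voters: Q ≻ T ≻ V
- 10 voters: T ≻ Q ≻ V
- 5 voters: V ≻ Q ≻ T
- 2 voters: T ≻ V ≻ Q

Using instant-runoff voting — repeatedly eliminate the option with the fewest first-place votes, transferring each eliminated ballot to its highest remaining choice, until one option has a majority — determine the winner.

Round 1: T 12, Q 11, V 5. V has the fewest and is eliminated.
Round 2: Q 16, T 12. Q has a majority.

Q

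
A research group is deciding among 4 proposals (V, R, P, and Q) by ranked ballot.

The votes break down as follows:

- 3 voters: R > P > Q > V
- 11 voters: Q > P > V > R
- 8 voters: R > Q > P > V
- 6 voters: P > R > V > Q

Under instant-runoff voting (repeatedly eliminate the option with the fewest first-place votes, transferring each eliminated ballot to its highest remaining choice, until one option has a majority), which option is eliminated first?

V

Round 1: R 11, Q 11, P 6, V 0. V has the fewest and is eliminated.
Round 2: R 11, Q 11, P 6. P has the fewest and is eliminated.
Round 3: R 17, Q 11. R has a majority.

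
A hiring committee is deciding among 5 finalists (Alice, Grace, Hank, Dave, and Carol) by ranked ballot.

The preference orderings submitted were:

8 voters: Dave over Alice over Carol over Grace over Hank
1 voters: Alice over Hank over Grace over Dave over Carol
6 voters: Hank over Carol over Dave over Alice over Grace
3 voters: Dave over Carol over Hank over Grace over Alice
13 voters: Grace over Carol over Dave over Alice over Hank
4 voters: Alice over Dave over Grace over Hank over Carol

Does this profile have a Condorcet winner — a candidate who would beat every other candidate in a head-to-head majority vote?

Head-to-head results (35 voters total):
Alice vs Grace: Alice wins 19–16.
Alice vs Hank: Alice wins 26–9.
Alice vs Dave: Dave wins 30–5.
Alice vs Carol: Carol wins 22–13.
Grace vs Hank: Grace wins 25–10.
Grace vs Dave: Dave wins 21–14.
Grace vs Carol: Grace wins 18–17.
Hank vs Dave: Dave wins 28–7.
Hank vs Carol: Carol wins 24–11.
Dave vs Carol: Carol wins 19–16.
No candidate beats all others: Alice beats Grace beats Carol beats Alice, a majority cycle.

No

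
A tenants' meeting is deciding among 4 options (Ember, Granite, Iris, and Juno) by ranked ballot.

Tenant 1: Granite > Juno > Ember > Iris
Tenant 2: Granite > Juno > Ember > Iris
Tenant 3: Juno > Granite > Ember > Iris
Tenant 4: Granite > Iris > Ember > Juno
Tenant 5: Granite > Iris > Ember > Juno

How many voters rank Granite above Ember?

Ballots ranking Granite above Ember: 5.
Ballots ranking Ember above Granite: 0.
So 5 of 5 voters prefer Granite to Ember.

5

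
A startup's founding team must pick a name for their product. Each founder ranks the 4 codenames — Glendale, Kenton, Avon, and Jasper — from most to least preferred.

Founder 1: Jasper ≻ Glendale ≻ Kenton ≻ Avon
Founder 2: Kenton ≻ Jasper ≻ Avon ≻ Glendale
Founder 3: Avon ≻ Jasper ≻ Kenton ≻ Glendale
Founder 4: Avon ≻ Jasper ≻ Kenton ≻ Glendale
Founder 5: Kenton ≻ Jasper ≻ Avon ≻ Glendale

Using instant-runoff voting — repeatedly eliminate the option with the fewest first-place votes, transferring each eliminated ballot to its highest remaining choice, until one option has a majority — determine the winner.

Round 1: Kenton 2, Avon 2, Jasper 1, Glendale 0. Glendale has the fewest and is eliminated.
Round 2: Kenton 2, Avon 2, Jasper 1. Jasper has the fewest and is eliminated.
Round 3: Kenton 3, Avon 2. Kenton has a majority.

Kenton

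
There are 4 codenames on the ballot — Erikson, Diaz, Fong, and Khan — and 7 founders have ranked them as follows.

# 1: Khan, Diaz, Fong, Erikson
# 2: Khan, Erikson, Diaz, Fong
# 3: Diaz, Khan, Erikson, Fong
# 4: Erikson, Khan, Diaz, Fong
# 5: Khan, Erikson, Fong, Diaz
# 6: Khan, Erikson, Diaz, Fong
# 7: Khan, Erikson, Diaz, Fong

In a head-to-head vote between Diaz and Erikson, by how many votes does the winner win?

Ballots ranking Diaz above Erikson: 2.
Ballots ranking Erikson above Diaz: 5.
Erikson wins 5–2, a margin of 3.

3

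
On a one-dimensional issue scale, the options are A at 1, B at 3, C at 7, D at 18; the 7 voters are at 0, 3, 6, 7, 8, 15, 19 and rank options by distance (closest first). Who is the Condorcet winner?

With single-peaked preferences on a line, the Condorcet winner is the candidate closest to the median voter.
The median voter (position 7) is closest to C at 7.
Check: C vs B — voters closer to C: 5 of 7.

C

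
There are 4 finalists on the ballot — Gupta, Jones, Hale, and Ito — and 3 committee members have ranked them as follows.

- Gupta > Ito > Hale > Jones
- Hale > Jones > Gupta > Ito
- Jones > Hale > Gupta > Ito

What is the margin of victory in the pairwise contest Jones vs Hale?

Ballots ranking Jones above Hale: 1.
Ballots ranking Hale above Jones: 2.
Hale wins 2–1, a margin of 1.

1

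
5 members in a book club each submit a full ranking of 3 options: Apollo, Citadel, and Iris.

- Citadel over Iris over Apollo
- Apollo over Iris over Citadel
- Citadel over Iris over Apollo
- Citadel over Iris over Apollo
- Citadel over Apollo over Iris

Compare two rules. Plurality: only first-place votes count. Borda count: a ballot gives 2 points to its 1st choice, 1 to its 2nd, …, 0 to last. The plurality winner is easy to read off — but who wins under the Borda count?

Plurality first-place counts: Apollo 1, Citadel 4, Iris 0 → Citadel.
Borda totals: Apollo 3, Citadel 8, Iris 4 → Citadel.

Citadel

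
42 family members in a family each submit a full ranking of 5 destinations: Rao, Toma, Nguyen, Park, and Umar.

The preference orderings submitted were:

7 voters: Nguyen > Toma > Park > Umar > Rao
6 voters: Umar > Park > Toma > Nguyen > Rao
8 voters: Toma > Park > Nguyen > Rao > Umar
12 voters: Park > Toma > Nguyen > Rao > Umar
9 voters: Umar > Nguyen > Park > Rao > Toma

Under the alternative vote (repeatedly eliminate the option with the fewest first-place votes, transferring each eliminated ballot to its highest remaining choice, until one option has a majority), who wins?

Round 1: Umar 15, Park 12, Toma 8, Nguyen 7, Rao 0. Rao has the fewest and is eliminated.
Round 2: Umar 15, Park 12, Toma 8, Nguyen 7. Nguyen has the fewest and is eliminated.
Round 3: Toma 15, Umar 15, Park 12. Park has the fewest and is eliminated.
Round 4: Toma 27, Umar 15. Toma has a majority.

Toma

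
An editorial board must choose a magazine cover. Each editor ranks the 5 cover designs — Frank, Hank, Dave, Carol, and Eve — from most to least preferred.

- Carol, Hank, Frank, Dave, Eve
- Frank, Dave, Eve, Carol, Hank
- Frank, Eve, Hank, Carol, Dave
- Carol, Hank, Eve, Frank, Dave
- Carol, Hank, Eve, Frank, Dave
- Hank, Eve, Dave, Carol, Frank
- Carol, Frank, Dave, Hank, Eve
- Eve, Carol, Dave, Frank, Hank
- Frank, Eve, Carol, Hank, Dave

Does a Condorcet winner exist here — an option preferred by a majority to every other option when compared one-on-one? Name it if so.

None — there is no Condorcet winner

Head-to-head results (9 voters total):
Frank vs Hank: Frank wins 5–4.
Frank vs Dave: Frank wins 7–2.
Frank vs Carol: Carol wins 6–3.
Frank vs Eve: Frank wins 5–4.
Hank vs Dave: Hank wins 6–3.
Hank vs Carol: Carol wins 7–2.
Hank vs Eve: Hank wins 5–4.
Dave vs Carol: Carol wins 7–2.
Dave vs Eve: Eve wins 6–3.
Carol vs Eve: Eve wins 5–4.
No candidate beats all others: Frank beats Eve beats Carol beats Frank, a majority cycle.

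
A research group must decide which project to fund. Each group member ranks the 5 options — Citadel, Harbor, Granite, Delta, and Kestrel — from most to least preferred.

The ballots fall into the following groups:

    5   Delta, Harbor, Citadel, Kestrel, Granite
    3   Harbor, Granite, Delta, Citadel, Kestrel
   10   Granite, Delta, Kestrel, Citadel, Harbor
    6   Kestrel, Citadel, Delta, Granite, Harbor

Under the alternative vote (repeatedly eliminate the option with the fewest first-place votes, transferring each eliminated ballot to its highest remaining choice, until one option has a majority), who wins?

Granite

Round 1: Granite 10, Kestrel 6, Delta 5, Harbor 3, Citadel 0. Citadel has the fewest and is eliminated.
Round 2: Granite 10, Kestrel 6, Delta 5, Harbor 3. Harbor has the fewest and is eliminated.
Round 3: Granite 13, Kestrel 6, Delta 5. Granite has a majority.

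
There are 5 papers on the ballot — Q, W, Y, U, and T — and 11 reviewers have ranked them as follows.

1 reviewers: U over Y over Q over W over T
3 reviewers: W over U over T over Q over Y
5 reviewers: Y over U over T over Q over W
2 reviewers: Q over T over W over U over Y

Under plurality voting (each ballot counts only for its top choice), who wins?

Y

First-place vote totals:
  Q: 2
  W: 3
  Y: 5
  U: 1
  T: 0
Y has the most first-place votes.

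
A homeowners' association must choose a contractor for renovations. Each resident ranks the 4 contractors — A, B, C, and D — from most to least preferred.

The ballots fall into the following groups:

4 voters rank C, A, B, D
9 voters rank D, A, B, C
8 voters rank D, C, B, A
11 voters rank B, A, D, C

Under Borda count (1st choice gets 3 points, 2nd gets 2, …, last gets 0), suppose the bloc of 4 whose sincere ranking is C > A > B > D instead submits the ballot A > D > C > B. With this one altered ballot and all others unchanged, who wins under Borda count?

Borda totals with the altered ballot: A 52, B 50, C 20, D 70.
The winner is unchanged: still D.

D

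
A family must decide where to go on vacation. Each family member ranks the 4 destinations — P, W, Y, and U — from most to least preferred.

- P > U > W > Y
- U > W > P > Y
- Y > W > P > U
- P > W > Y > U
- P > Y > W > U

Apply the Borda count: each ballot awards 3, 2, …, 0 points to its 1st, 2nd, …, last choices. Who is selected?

P

Borda scores:
  P: 3 + 1 + 1 + 3 + 3 = 11
  W: 1 + 2 + 2 + 2 + 1 = 8
  Y: 0 + 0 + 3 + 1 + 2 = 6
  U: 2 + 3 + 0 + 0 + 0 = 5
P has the highest total.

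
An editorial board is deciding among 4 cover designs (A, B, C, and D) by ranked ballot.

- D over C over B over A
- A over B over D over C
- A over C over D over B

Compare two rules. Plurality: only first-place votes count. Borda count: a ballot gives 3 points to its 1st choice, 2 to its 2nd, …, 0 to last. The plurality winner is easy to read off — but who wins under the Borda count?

A

Plurality first-place counts: A 2, B 0, C 0, D 1 → A.
Borda totals: A 6, B 3, C 4, D 5 → A.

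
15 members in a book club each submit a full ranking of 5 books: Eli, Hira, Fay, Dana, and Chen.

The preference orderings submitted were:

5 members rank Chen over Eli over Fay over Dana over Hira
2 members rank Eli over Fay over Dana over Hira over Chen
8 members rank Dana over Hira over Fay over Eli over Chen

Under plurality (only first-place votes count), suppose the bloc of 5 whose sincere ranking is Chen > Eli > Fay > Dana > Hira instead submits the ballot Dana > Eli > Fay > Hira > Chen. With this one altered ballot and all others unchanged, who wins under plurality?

First-place totals with the altered ballot: Eli 2, Hira 0, Fay 0, Dana 13, Chen 0.
The winner is unchanged: still Dana.

Dana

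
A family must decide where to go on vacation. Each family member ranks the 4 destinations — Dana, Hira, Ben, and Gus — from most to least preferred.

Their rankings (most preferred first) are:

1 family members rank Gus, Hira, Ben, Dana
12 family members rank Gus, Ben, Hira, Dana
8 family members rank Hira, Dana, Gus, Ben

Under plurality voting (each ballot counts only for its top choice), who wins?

Gus

First-place vote totals:
  Dana: 0
  Hira: 8
  Ben: 0
  Gus: 13
Gus has the most first-place votes.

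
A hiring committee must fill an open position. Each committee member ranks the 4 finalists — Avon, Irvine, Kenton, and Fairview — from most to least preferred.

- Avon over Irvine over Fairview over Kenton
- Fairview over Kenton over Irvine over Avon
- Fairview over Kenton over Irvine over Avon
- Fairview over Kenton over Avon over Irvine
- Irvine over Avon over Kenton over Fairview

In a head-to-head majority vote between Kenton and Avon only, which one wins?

Ballots ranking Kenton above Avon: 3.
Ballots ranking Avon above Kenton: 2.
Kenton wins the head-to-head, 3–2.

Kenton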